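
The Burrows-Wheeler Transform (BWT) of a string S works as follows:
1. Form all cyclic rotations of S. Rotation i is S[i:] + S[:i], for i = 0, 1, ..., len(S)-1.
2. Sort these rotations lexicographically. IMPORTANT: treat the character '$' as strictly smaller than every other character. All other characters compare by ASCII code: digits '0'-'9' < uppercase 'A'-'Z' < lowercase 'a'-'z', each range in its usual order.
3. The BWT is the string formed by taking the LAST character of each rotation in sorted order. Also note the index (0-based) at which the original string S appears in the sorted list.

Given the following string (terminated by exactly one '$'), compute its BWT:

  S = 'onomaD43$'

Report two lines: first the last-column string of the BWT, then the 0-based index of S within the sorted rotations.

Answer: 34Damoon$
8

Derivation:
All 9 rotations (rotation i = S[i:]+S[:i]):
  rot[0] = onomaD43$
  rot[1] = nomaD43$o
  rot[2] = omaD43$on
  rot[3] = maD43$ono
  rot[4] = aD43$onom
  rot[5] = D43$onoma
  rot[6] = 43$onomaD
  rot[7] = 3$onomaD4
  rot[8] = $onomaD43
Sorted (with $ < everything):
  sorted[0] = $onomaD43  (last char: '3')
  sorted[1] = 3$onomaD4  (last char: '4')
  sorted[2] = 43$onomaD  (last char: 'D')
  sorted[3] = D43$onoma  (last char: 'a')
  sorted[4] = aD43$onom  (last char: 'm')
  sorted[5] = maD43$ono  (last char: 'o')
  sorted[6] = nomaD43$o  (last char: 'o')
  sorted[7] = omaD43$on  (last char: 'n')
  sorted[8] = onomaD43$  (last char: '$')
Last column: 34Damoon$
Original string S is at sorted index 8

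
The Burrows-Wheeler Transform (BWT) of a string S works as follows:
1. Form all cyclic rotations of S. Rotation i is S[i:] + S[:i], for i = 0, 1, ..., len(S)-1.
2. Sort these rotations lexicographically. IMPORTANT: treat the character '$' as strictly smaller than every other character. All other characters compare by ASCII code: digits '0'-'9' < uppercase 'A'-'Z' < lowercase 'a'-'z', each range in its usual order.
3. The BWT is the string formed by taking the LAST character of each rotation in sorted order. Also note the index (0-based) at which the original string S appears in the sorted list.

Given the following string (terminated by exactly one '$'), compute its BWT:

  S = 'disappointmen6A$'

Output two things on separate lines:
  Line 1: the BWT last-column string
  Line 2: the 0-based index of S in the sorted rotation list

All 16 rotations (rotation i = S[i:]+S[:i]):
  rot[0] = disappointmen6A$
  rot[1] = isappointmen6A$d
  rot[2] = sappointmen6A$di
  rot[3] = appointmen6A$dis
  rot[4] = ppointmen6A$disa
  rot[5] = pointmen6A$disap
  rot[6] = ointmen6A$disapp
  rot[7] = intmen6A$disappo
  rot[8] = ntmen6A$disappoi
  rot[9] = tmen6A$disappoin
  rot[10] = men6A$disappoint
  rot[11] = en6A$disappointm
  rot[12] = n6A$disappointme
  rot[13] = 6A$disappointmen
  rot[14] = A$disappointmen6
  rot[15] = $disappointmen6A
Sorted (with $ < everything):
  sorted[0] = $disappointmen6A  (last char: 'A')
  sorted[1] = 6A$disappointmen  (last char: 'n')
  sorted[2] = A$disappointmen6  (last char: '6')
  sorted[3] = appointmen6A$dis  (last char: 's')
  sorted[4] = disappointmen6A$  (last char: '$')
  sorted[5] = en6A$disappointm  (last char: 'm')
  sorted[6] = intmen6A$disappo  (last char: 'o')
  sorted[7] = isappointmen6A$d  (last char: 'd')
  sorted[8] = men6A$disappoint  (last char: 't')
  sorted[9] = n6A$disappointme  (last char: 'e')
  sorted[10] = ntmen6A$disappoi  (last char: 'i')
  sorted[11] = ointmen6A$disapp  (last char: 'p')
  sorted[12] = pointmen6A$disap  (last char: 'p')
  sorted[13] = ppointmen6A$disa  (last char: 'a')
  sorted[14] = sappointmen6A$di  (last char: 'i')
  sorted[15] = tmen6A$disappoin  (last char: 'n')
Last column: An6s$modteippain
Original string S is at sorted index 4

Answer: An6s$modteippain
4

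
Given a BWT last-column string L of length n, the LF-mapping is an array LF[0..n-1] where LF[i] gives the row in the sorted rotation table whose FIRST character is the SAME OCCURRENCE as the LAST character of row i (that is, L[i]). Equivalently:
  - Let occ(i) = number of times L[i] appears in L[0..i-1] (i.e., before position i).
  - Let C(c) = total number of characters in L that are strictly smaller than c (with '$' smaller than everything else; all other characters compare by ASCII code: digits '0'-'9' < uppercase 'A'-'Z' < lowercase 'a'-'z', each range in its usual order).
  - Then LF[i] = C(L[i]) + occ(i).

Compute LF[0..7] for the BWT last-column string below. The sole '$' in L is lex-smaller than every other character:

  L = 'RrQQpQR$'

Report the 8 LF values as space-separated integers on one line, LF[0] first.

Answer: 4 7 1 2 6 3 5 0

Derivation:
Char counts: '$':1, 'Q':3, 'R':2, 'p':1, 'r':1
C (first-col start): C('$')=0, C('Q')=1, C('R')=4, C('p')=6, C('r')=7
L[0]='R': occ=0, LF[0]=C('R')+0=4+0=4
L[1]='r': occ=0, LF[1]=C('r')+0=7+0=7
L[2]='Q': occ=0, LF[2]=C('Q')+0=1+0=1
L[3]='Q': occ=1, LF[3]=C('Q')+1=1+1=2
L[4]='p': occ=0, LF[4]=C('p')+0=6+0=6
L[5]='Q': occ=2, LF[5]=C('Q')+2=1+2=3
L[6]='R': occ=1, LF[6]=C('R')+1=4+1=5
L[7]='$': occ=0, LF[7]=C('$')+0=0+0=0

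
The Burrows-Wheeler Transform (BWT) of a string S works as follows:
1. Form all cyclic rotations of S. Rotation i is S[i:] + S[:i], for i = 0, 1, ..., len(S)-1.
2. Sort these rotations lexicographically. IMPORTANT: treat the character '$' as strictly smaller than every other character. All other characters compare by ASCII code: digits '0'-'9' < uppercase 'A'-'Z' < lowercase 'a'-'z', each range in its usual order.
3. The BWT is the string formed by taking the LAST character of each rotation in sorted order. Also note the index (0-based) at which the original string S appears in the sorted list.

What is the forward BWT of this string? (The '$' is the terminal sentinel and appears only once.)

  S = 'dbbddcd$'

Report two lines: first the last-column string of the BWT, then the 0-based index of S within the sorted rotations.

Answer: ddbdc$db
5

Derivation:
All 8 rotations (rotation i = S[i:]+S[:i]):
  rot[0] = dbbddcd$
  rot[1] = bbddcd$d
  rot[2] = bddcd$db
  rot[3] = ddcd$dbb
  rot[4] = dcd$dbbd
  rot[5] = cd$dbbdd
  rot[6] = d$dbbddc
  rot[7] = $dbbddcd
Sorted (with $ < everything):
  sorted[0] = $dbbddcd  (last char: 'd')
  sorted[1] = bbddcd$d  (last char: 'd')
  sorted[2] = bddcd$db  (last char: 'b')
  sorted[3] = cd$dbbdd  (last char: 'd')
  sorted[4] = d$dbbddc  (last char: 'c')
  sorted[5] = dbbddcd$  (last char: '$')
  sorted[6] = dcd$dbbd  (last char: 'd')
  sorted[7] = ddcd$dbb  (last char: 'b')
Last column: ddbdc$db
Original string S is at sorted index 5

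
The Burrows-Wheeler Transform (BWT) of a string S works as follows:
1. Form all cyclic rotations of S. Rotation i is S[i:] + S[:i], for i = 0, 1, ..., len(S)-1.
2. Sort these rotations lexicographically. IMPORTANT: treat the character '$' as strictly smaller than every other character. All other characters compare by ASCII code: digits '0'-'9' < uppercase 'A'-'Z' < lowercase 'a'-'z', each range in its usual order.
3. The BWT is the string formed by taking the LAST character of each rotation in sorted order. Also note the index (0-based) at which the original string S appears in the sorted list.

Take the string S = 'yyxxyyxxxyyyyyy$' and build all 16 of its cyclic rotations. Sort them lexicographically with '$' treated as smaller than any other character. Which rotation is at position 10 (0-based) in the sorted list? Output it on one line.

Answer: yyxxxyyyyyy$yyxx

Derivation:
All 16 rotations (rotation i = S[i:]+S[:i]):
  rot[0] = yyxxyyxxxyyyyyy$
  rot[1] = yxxyyxxxyyyyyy$y
  rot[2] = xxyyxxxyyyyyy$yy
  rot[3] = xyyxxxyyyyyy$yyx
  rot[4] = yyxxxyyyyyy$yyxx
  rot[5] = yxxxyyyyyy$yyxxy
  rot[6] = xxxyyyyyy$yyxxyy
  rot[7] = xxyyyyyy$yyxxyyx
  rot[8] = xyyyyyy$yyxxyyxx
  rot[9] = yyyyyy$yyxxyyxxx
  rot[10] = yyyyy$yyxxyyxxxy
  rot[11] = yyyy$yyxxyyxxxyy
  rot[12] = yyy$yyxxyyxxxyyy
  rot[13] = yy$yyxxyyxxxyyyy
  rot[14] = y$yyxxyyxxxyyyyy
  rot[15] = $yyxxyyxxxyyyyyy
Sorted (with $ < everything):
  sorted[0] = $yyxxyyxxxyyyyyy
  sorted[1] = xxxyyyyyy$yyxxyy
  sorted[2] = xxyyxxxyyyyyy$yy
  sorted[3] = xxyyyyyy$yyxxyyx
  sorted[4] = xyyxxxyyyyyy$yyx
  sorted[5] = xyyyyyy$yyxxyyxx
  sorted[6] = y$yyxxyyxxxyyyyy
  sorted[7] = yxxxyyyyyy$yyxxy
  sorted[8] = yxxyyxxxyyyyyy$y
  sorted[9] = yy$yyxxyyxxxyyyy
  sorted[10] = yyxxxyyyyyy$yyxx
  sorted[11] = yyxxyyxxxyyyyyy$
  sorted[12] = yyy$yyxxyyxxxyyy
  sorted[13] = yyyy$yyxxyyxxxyy
  sorted[14] = yyyyy$yyxxyyxxxy
  sorted[15] = yyyyyy$yyxxyyxxx
sorted[10] = yyxxxyyyyyy$yyxx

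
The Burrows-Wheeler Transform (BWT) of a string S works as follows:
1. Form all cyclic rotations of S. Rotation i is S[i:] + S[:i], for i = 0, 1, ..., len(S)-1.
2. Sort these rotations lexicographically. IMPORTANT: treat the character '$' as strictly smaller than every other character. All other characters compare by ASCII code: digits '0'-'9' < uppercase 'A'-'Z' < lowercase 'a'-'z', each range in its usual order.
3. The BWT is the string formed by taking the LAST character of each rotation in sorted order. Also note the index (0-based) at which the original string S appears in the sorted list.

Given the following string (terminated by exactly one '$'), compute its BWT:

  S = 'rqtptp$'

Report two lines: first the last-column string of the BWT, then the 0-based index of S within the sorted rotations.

All 7 rotations (rotation i = S[i:]+S[:i]):
  rot[0] = rqtptp$
  rot[1] = qtptp$r
  rot[2] = tptp$rq
  rot[3] = ptp$rqt
  rot[4] = tp$rqtp
  rot[5] = p$rqtpt
  rot[6] = $rqtptp
Sorted (with $ < everything):
  sorted[0] = $rqtptp  (last char: 'p')
  sorted[1] = p$rqtpt  (last char: 't')
  sorted[2] = ptp$rqt  (last char: 't')
  sorted[3] = qtptp$r  (last char: 'r')
  sorted[4] = rqtptp$  (last char: '$')
  sorted[5] = tp$rqtp  (last char: 'p')
  sorted[6] = tptp$rq  (last char: 'q')
Last column: pttr$pq
Original string S is at sorted index 4

Answer: pttr$pq
4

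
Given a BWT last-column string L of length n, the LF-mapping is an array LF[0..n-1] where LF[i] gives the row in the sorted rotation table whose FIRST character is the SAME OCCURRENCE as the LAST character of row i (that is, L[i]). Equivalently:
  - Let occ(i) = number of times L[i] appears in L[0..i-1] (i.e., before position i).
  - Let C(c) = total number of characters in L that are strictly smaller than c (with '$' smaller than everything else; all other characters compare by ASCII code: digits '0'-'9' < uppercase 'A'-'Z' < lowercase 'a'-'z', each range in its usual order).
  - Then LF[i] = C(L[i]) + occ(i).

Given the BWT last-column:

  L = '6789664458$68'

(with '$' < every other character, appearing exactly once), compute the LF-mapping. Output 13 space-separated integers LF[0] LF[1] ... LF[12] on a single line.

Char counts: '$':1, '4':2, '5':1, '6':4, '7':1, '8':3, '9':1
C (first-col start): C('$')=0, C('4')=1, C('5')=3, C('6')=4, C('7')=8, C('8')=9, C('9')=12
L[0]='6': occ=0, LF[0]=C('6')+0=4+0=4
L[1]='7': occ=0, LF[1]=C('7')+0=8+0=8
L[2]='8': occ=0, LF[2]=C('8')+0=9+0=9
L[3]='9': occ=0, LF[3]=C('9')+0=12+0=12
L[4]='6': occ=1, LF[4]=C('6')+1=4+1=5
L[5]='6': occ=2, LF[5]=C('6')+2=4+2=6
L[6]='4': occ=0, LF[6]=C('4')+0=1+0=1
L[7]='4': occ=1, LF[7]=C('4')+1=1+1=2
L[8]='5': occ=0, LF[8]=C('5')+0=3+0=3
L[9]='8': occ=1, LF[9]=C('8')+1=9+1=10
L[10]='$': occ=0, LF[10]=C('$')+0=0+0=0
L[11]='6': occ=3, LF[11]=C('6')+3=4+3=7
L[12]='8': occ=2, LF[12]=C('8')+2=9+2=11

Answer: 4 8 9 12 5 6 1 2 3 10 0 7 11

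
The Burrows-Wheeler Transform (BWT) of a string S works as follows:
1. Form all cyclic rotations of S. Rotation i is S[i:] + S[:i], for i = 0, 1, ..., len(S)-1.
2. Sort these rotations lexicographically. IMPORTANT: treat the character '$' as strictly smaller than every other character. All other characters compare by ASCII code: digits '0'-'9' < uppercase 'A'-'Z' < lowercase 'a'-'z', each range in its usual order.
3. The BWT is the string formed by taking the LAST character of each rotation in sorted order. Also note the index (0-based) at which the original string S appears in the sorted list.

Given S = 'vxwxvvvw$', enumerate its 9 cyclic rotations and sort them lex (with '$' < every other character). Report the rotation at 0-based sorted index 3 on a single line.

Answer: vw$vxwxvv

Derivation:
All 9 rotations (rotation i = S[i:]+S[:i]):
  rot[0] = vxwxvvvw$
  rot[1] = xwxvvvw$v
  rot[2] = wxvvvw$vx
  rot[3] = xvvvw$vxw
  rot[4] = vvvw$vxwx
  rot[5] = vvw$vxwxv
  rot[6] = vw$vxwxvv
  rot[7] = w$vxwxvvv
  rot[8] = $vxwxvvvw
Sorted (with $ < everything):
  sorted[0] = $vxwxvvvw
  sorted[1] = vvvw$vxwx
  sorted[2] = vvw$vxwxv
  sorted[3] = vw$vxwxvv
  sorted[4] = vxwxvvvw$
  sorted[5] = w$vxwxvvv
  sorted[6] = wxvvvw$vx
  sorted[7] = xvvvw$vxw
  sorted[8] = xwxvvvw$v
sorted[3] = vw$vxwxvv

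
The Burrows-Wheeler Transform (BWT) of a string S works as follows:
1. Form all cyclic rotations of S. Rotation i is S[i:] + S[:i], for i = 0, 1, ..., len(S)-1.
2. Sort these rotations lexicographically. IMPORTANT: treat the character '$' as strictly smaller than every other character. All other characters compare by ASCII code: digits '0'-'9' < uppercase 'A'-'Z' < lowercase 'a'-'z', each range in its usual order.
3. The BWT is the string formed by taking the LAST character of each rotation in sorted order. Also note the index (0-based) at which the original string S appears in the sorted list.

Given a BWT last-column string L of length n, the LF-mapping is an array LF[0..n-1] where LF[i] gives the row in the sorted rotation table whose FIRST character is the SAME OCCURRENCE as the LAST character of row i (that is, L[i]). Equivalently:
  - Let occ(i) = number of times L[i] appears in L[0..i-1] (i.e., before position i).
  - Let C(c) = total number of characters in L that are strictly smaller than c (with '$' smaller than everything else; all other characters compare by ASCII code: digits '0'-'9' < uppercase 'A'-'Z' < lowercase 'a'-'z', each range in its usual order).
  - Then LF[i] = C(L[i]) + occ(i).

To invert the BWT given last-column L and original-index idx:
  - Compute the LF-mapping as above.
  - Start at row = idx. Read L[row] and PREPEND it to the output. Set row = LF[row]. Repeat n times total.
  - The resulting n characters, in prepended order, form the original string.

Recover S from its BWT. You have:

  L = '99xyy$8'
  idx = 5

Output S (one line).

LF mapping: 2 3 4 5 6 0 1
Walk LF starting at row 5, prepending L[row]:
  step 1: row=5, L[5]='$', prepend. Next row=LF[5]=0
  step 2: row=0, L[0]='9', prepend. Next row=LF[0]=2
  step 3: row=2, L[2]='x', prepend. Next row=LF[2]=4
  step 4: row=4, L[4]='y', prepend. Next row=LF[4]=6
  step 5: row=6, L[6]='8', prepend. Next row=LF[6]=1
  step 6: row=1, L[1]='9', prepend. Next row=LF[1]=3
  step 7: row=3, L[3]='y', prepend. Next row=LF[3]=5
Reversed output: y98yx9$

Answer: y98yx9$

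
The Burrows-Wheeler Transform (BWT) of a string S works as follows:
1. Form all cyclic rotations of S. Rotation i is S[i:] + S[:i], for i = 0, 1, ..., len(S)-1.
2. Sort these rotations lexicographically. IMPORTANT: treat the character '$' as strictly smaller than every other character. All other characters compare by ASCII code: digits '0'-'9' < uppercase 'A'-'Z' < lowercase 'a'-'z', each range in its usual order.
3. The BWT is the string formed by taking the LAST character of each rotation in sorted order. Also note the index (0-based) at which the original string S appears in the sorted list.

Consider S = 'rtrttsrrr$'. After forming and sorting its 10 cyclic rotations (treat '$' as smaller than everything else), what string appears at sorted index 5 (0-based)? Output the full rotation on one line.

All 10 rotations (rotation i = S[i:]+S[:i]):
  rot[0] = rtrttsrrr$
  rot[1] = trttsrrr$r
  rot[2] = rttsrrr$rt
  rot[3] = ttsrrr$rtr
  rot[4] = tsrrr$rtrt
  rot[5] = srrr$rtrtt
  rot[6] = rrr$rtrtts
  rot[7] = rr$rtrttsr
  rot[8] = r$rtrttsrr
  rot[9] = $rtrttsrrr
Sorted (with $ < everything):
  sorted[0] = $rtrttsrrr
  sorted[1] = r$rtrttsrr
  sorted[2] = rr$rtrttsr
  sorted[3] = rrr$rtrtts
  sorted[4] = rtrttsrrr$
  sorted[5] = rttsrrr$rt
  sorted[6] = srrr$rtrtt
  sorted[7] = trttsrrr$r
  sorted[8] = tsrrr$rtrt
  sorted[9] = ttsrrr$rtr
sorted[5] = rttsrrr$rt

Answer: rttsrrr$rt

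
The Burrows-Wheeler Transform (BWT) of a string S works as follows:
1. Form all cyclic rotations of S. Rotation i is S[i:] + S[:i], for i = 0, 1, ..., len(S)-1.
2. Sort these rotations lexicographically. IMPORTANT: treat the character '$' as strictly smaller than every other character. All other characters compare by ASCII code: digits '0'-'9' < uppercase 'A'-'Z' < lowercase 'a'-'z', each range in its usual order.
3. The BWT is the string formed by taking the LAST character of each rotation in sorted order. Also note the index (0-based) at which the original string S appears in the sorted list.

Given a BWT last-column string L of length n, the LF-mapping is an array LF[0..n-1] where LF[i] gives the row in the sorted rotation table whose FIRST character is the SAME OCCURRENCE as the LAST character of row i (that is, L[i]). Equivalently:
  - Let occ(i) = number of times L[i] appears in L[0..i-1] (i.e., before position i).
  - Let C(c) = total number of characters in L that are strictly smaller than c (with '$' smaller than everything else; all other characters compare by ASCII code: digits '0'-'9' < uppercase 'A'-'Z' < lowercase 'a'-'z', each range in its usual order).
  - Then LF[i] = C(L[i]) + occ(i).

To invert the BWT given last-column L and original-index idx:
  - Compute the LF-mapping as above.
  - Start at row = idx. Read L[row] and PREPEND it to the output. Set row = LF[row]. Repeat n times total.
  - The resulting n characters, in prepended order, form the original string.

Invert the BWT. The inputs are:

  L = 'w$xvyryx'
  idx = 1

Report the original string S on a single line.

LF mapping: 3 0 4 2 6 1 7 5
Walk LF starting at row 1, prepending L[row]:
  step 1: row=1, L[1]='$', prepend. Next row=LF[1]=0
  step 2: row=0, L[0]='w', prepend. Next row=LF[0]=3
  step 3: row=3, L[3]='v', prepend. Next row=LF[3]=2
  step 4: row=2, L[2]='x', prepend. Next row=LF[2]=4
  step 5: row=4, L[4]='y', prepend. Next row=LF[4]=6
  step 6: row=6, L[6]='y', prepend. Next row=LF[6]=7
  step 7: row=7, L[7]='x', prepend. Next row=LF[7]=5
  step 8: row=5, L[5]='r', prepend. Next row=LF[5]=1
Reversed output: rxyyxvw$

Answer: rxyyxvw$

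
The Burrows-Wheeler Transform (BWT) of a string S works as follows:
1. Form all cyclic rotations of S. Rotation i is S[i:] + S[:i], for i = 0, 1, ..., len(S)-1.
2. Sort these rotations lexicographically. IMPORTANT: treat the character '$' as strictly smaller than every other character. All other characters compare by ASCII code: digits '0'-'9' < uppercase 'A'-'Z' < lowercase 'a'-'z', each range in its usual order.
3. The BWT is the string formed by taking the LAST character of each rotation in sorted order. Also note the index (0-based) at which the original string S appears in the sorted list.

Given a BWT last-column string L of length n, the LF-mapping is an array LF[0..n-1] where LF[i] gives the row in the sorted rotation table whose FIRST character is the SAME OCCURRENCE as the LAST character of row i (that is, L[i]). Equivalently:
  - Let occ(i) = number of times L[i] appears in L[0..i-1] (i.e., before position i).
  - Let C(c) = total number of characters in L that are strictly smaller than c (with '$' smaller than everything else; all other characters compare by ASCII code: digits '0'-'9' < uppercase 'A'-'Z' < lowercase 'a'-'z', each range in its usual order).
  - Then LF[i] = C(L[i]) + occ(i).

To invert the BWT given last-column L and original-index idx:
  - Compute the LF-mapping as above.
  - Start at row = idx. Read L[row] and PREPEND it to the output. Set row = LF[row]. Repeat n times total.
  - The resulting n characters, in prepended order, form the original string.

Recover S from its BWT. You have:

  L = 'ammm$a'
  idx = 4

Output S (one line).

LF mapping: 1 3 4 5 0 2
Walk LF starting at row 4, prepending L[row]:
  step 1: row=4, L[4]='$', prepend. Next row=LF[4]=0
  step 2: row=0, L[0]='a', prepend. Next row=LF[0]=1
  step 3: row=1, L[1]='m', prepend. Next row=LF[1]=3
  step 4: row=3, L[3]='m', prepend. Next row=LF[3]=5
  step 5: row=5, L[5]='a', prepend. Next row=LF[5]=2
  step 6: row=2, L[2]='m', prepend. Next row=LF[2]=4
Reversed output: mamma$

Answer: mamma$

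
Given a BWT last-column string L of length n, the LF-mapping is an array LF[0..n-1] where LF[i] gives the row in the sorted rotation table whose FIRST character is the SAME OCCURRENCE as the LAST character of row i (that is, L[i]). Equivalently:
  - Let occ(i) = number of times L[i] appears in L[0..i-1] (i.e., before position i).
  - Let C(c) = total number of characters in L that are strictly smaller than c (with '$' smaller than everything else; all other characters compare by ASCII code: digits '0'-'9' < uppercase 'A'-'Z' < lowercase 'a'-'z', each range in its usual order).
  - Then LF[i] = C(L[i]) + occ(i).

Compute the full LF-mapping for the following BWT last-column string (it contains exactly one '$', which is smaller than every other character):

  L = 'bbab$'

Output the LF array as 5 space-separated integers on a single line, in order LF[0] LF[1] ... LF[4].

Char counts: '$':1, 'a':1, 'b':3
C (first-col start): C('$')=0, C('a')=1, C('b')=2
L[0]='b': occ=0, LF[0]=C('b')+0=2+0=2
L[1]='b': occ=1, LF[1]=C('b')+1=2+1=3
L[2]='a': occ=0, LF[2]=C('a')+0=1+0=1
L[3]='b': occ=2, LF[3]=C('b')+2=2+2=4
L[4]='$': occ=0, LF[4]=C('$')+0=0+0=0

Answer: 2 3 1 4 0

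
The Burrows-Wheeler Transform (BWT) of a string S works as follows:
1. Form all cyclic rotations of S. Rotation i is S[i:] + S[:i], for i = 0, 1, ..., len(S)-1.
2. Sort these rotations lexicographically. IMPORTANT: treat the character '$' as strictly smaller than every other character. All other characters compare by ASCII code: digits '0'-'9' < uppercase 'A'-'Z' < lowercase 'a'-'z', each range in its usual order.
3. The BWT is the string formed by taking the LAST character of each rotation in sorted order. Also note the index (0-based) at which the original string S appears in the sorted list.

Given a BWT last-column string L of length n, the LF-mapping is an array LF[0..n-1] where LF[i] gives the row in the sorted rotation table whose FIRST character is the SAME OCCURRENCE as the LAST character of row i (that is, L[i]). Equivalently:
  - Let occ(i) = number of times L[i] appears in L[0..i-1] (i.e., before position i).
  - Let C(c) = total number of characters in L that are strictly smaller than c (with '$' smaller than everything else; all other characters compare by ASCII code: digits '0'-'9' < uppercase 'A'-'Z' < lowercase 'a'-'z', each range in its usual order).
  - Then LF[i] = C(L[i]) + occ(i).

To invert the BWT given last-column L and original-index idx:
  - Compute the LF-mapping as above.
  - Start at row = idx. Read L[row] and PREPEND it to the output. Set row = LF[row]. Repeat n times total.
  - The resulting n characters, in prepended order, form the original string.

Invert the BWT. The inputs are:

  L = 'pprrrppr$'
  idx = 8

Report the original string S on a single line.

LF mapping: 1 2 5 6 7 3 4 8 0
Walk LF starting at row 8, prepending L[row]:
  step 1: row=8, L[8]='$', prepend. Next row=LF[8]=0
  step 2: row=0, L[0]='p', prepend. Next row=LF[0]=1
  step 3: row=1, L[1]='p', prepend. Next row=LF[1]=2
  step 4: row=2, L[2]='r', prepend. Next row=LF[2]=5
  step 5: row=5, L[5]='p', prepend. Next row=LF[5]=3
  step 6: row=3, L[3]='r', prepend. Next row=LF[3]=6
  step 7: row=6, L[6]='p', prepend. Next row=LF[6]=4
  step 8: row=4, L[4]='r', prepend. Next row=LF[4]=7
  step 9: row=7, L[7]='r', prepend. Next row=LF[7]=8
Reversed output: rrprprpp$

Answer: rrprprpp$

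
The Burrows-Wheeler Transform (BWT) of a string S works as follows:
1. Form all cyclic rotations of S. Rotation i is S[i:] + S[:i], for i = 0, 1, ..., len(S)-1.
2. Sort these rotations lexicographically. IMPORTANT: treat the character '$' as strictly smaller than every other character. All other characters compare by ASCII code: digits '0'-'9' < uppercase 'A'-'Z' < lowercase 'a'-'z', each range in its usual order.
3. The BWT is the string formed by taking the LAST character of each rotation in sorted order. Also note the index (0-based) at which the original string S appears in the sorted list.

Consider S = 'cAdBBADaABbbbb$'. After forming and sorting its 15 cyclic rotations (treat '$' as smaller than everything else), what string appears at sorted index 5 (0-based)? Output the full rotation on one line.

Answer: BBADaABbbbb$cAd

Derivation:
All 15 rotations (rotation i = S[i:]+S[:i]):
  rot[0] = cAdBBADaABbbbb$
  rot[1] = AdBBADaABbbbb$c
  rot[2] = dBBADaABbbbb$cA
  rot[3] = BBADaABbbbb$cAd
  rot[4] = BADaABbbbb$cAdB
  rot[5] = ADaABbbbb$cAdBB
  rot[6] = DaABbbbb$cAdBBA
  rot[7] = aABbbbb$cAdBBAD
  rot[8] = ABbbbb$cAdBBADa
  rot[9] = Bbbbb$cAdBBADaA
  rot[10] = bbbb$cAdBBADaAB
  rot[11] = bbb$cAdBBADaABb
  rot[12] = bb$cAdBBADaABbb
  rot[13] = b$cAdBBADaABbbb
  rot[14] = $cAdBBADaABbbbb
Sorted (with $ < everything):
  sorted[0] = $cAdBBADaABbbbb
  sorted[1] = ABbbbb$cAdBBADa
  sorted[2] = ADaABbbbb$cAdBB
  sorted[3] = AdBBADaABbbbb$c
  sorted[4] = BADaABbbbb$cAdB
  sorted[5] = BBADaABbbbb$cAd
  sorted[6] = Bbbbb$cAdBBADaA
  sorted[7] = DaABbbbb$cAdBBA
  sorted[8] = aABbbbb$cAdBBAD
  sorted[9] = b$cAdBBADaABbbb
  sorted[10] = bb$cAdBBADaABbb
  sorted[11] = bbb$cAdBBADaABb
  sorted[12] = bbbb$cAdBBADaAB
  sorted[13] = cAdBBADaABbbbb$
  sorted[14] = dBBADaABbbbb$cA
sorted[5] = BBADaABbbbb$cAd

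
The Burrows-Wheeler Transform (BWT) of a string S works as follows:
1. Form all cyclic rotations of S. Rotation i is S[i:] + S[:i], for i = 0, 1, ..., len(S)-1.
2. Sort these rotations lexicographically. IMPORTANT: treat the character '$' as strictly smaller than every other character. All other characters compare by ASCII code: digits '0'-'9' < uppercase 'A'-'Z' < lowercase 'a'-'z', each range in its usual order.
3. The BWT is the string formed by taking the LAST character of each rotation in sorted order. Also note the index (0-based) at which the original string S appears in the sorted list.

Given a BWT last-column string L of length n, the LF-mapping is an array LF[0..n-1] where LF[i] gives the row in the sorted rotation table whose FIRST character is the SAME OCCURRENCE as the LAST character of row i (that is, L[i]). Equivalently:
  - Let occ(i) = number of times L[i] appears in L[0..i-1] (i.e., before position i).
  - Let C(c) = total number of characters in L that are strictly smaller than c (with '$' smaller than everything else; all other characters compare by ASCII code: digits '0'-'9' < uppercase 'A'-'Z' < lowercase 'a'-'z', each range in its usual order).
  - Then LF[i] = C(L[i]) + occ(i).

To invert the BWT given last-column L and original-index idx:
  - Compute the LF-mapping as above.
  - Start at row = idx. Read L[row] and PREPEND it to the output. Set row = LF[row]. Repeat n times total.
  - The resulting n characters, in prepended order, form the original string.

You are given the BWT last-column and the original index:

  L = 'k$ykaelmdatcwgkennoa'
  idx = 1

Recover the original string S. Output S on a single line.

Answer: acknowledgmentkayak$

Derivation:
LF mapping: 9 0 19 10 1 6 12 13 5 2 17 4 18 8 11 7 14 15 16 3
Walk LF starting at row 1, prepending L[row]:
  step 1: row=1, L[1]='$', prepend. Next row=LF[1]=0
  step 2: row=0, L[0]='k', prepend. Next row=LF[0]=9
  step 3: row=9, L[9]='a', prepend. Next row=LF[9]=2
  step 4: row=2, L[2]='y', prepend. Next row=LF[2]=19
  step 5: row=19, L[19]='a', prepend. Next row=LF[19]=3
  step 6: row=3, L[3]='k', prepend. Next row=LF[3]=10
  step 7: row=10, L[10]='t', prepend. Next row=LF[10]=17
  step 8: row=17, L[17]='n', prepend. Next row=LF[17]=15
  step 9: row=15, L[15]='e', prepend. Next row=LF[15]=7
  step 10: row=7, L[7]='m', prepend. Next row=LF[7]=13
  step 11: row=13, L[13]='g', prepend. Next row=LF[13]=8
  step 12: row=8, L[8]='d', prepend. Next row=LF[8]=5
  step 13: row=5, L[5]='e', prepend. Next row=LF[5]=6
  step 14: row=6, L[6]='l', prepend. Next row=LF[6]=12
  step 15: row=12, L[12]='w', prepend. Next row=LF[12]=18
  step 16: row=18, L[18]='o', prepend. Next row=LF[18]=16
  step 17: row=16, L[16]='n', prepend. Next row=LF[16]=14
  step 18: row=14, L[14]='k', prepend. Next row=LF[14]=11
  step 19: row=11, L[11]='c', prepend. Next row=LF[11]=4
  step 20: row=4, L[4]='a', prepend. Next row=LF[4]=1
Reversed output: acknowledgmentkayak$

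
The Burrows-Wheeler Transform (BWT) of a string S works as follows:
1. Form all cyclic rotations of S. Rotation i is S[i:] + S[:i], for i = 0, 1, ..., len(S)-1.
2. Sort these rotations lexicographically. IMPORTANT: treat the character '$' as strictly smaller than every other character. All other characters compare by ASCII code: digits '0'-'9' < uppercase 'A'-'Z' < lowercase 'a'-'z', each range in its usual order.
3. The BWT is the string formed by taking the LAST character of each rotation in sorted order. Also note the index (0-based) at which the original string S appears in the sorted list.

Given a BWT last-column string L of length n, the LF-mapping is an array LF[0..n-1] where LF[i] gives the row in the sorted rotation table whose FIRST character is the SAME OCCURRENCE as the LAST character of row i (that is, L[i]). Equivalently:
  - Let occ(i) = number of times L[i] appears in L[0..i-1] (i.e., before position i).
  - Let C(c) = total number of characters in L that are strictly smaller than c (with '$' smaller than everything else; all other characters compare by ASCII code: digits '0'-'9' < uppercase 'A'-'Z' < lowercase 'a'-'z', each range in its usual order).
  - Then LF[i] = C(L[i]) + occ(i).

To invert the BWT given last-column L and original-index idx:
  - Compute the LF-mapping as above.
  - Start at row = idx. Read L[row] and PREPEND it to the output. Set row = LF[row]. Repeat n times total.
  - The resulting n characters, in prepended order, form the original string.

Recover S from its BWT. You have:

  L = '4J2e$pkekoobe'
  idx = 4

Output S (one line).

Answer: bookkeepeJ24$

Derivation:
LF mapping: 2 3 1 5 0 12 8 6 9 10 11 4 7
Walk LF starting at row 4, prepending L[row]:
  step 1: row=4, L[4]='$', prepend. Next row=LF[4]=0
  step 2: row=0, L[0]='4', prepend. Next row=LF[0]=2
  step 3: row=2, L[2]='2', prepend. Next row=LF[2]=1
  step 4: row=1, L[1]='J', prepend. Next row=LF[1]=3
  step 5: row=3, L[3]='e', prepend. Next row=LF[3]=5
  step 6: row=5, L[5]='p', prepend. Next row=LF[5]=12
  step 7: row=12, L[12]='e', prepend. Next row=LF[12]=7
  step 8: row=7, L[7]='e', prepend. Next row=LF[7]=6
  step 9: row=6, L[6]='k', prepend. Next row=LF[6]=8
  step 10: row=8, L[8]='k', prepend. Next row=LF[8]=9
  step 11: row=9, L[9]='o', prepend. Next row=LF[9]=10
  step 12: row=10, L[10]='o', prepend. Next row=LF[10]=11
  step 13: row=11, L[11]='b', prepend. Next row=LF[11]=4
Reversed output: bookkeepeJ24$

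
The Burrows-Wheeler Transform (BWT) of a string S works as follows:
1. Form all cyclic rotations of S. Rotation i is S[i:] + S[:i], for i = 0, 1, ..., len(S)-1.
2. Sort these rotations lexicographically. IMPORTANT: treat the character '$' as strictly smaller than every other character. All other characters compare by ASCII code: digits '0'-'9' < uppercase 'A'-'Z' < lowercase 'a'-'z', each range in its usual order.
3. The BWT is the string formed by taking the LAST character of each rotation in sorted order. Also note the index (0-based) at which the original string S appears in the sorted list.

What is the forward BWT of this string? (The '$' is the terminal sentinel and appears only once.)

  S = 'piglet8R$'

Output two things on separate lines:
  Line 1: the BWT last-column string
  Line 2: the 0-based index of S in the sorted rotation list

Answer: Rt8lipg$e
7

Derivation:
All 9 rotations (rotation i = S[i:]+S[:i]):
  rot[0] = piglet8R$
  rot[1] = iglet8R$p
  rot[2] = glet8R$pi
  rot[3] = let8R$pig
  rot[4] = et8R$pigl
  rot[5] = t8R$pigle
  rot[6] = 8R$piglet
  rot[7] = R$piglet8
  rot[8] = $piglet8R
Sorted (with $ < everything):
  sorted[0] = $piglet8R  (last char: 'R')
  sorted[1] = 8R$piglet  (last char: 't')
  sorted[2] = R$piglet8  (last char: '8')
  sorted[3] = et8R$pigl  (last char: 'l')
  sorted[4] = glet8R$pi  (last char: 'i')
  sorted[5] = iglet8R$p  (last char: 'p')
  sorted[6] = let8R$pig  (last char: 'g')
  sorted[7] = piglet8R$  (last char: '$')
  sorted[8] = t8R$pigle  (last char: 'e')
Last column: Rt8lipg$e
Original string S is at sorted index 7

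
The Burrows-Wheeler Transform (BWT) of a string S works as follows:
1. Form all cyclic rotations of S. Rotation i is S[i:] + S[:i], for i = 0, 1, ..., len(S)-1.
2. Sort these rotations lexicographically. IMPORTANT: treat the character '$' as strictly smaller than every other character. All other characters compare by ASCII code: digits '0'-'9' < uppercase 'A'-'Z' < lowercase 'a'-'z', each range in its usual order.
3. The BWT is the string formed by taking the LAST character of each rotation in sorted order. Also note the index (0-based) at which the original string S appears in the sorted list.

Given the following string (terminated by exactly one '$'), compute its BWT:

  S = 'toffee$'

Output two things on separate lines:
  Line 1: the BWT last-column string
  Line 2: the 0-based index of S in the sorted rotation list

All 7 rotations (rotation i = S[i:]+S[:i]):
  rot[0] = toffee$
  rot[1] = offee$t
  rot[2] = ffee$to
  rot[3] = fee$tof
  rot[4] = ee$toff
  rot[5] = e$toffe
  rot[6] = $toffee
Sorted (with $ < everything):
  sorted[0] = $toffee  (last char: 'e')
  sorted[1] = e$toffe  (last char: 'e')
  sorted[2] = ee$toff  (last char: 'f')
  sorted[3] = fee$tof  (last char: 'f')
  sorted[4] = ffee$to  (last char: 'o')
  sorted[5] = offee$t  (last char: 't')
  sorted[6] = toffee$  (last char: '$')
Last column: eeffot$
Original string S is at sorted index 6

Answer: eeffot$
6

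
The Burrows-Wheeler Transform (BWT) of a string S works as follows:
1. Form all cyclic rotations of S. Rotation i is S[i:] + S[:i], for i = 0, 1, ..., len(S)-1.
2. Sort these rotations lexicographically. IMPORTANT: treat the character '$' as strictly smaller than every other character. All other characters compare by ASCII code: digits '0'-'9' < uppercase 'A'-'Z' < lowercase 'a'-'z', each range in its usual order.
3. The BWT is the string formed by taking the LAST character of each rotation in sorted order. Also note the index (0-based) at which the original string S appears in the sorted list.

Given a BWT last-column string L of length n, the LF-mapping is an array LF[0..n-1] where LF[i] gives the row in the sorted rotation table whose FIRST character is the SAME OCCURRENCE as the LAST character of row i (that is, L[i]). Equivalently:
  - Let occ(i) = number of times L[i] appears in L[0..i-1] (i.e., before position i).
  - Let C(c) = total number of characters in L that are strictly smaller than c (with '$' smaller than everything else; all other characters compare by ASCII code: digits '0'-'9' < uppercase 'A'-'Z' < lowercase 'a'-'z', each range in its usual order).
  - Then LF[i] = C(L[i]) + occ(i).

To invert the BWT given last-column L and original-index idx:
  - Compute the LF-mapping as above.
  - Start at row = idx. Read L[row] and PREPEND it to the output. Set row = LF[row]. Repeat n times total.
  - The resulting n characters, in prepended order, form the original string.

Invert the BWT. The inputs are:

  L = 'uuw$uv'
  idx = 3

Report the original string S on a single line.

LF mapping: 1 2 5 0 3 4
Walk LF starting at row 3, prepending L[row]:
  step 1: row=3, L[3]='$', prepend. Next row=LF[3]=0
  step 2: row=0, L[0]='u', prepend. Next row=LF[0]=1
  step 3: row=1, L[1]='u', prepend. Next row=LF[1]=2
  step 4: row=2, L[2]='w', prepend. Next row=LF[2]=5
  step 5: row=5, L[5]='v', prepend. Next row=LF[5]=4
  step 6: row=4, L[4]='u', prepend. Next row=LF[4]=3
Reversed output: uvwuu$

Answer: uvwuu$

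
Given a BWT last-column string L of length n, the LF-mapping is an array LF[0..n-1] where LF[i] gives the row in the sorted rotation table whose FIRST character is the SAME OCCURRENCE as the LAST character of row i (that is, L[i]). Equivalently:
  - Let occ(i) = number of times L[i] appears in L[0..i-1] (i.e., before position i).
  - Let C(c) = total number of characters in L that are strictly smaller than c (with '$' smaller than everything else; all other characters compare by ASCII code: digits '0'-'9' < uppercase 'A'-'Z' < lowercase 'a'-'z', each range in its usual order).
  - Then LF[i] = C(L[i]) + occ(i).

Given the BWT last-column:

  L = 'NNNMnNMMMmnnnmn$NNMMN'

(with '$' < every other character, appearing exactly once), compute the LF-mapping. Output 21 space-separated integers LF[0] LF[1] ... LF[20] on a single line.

Char counts: '$':1, 'M':6, 'N':7, 'm':2, 'n':5
C (first-col start): C('$')=0, C('M')=1, C('N')=7, C('m')=14, C('n')=16
L[0]='N': occ=0, LF[0]=C('N')+0=7+0=7
L[1]='N': occ=1, LF[1]=C('N')+1=7+1=8
L[2]='N': occ=2, LF[2]=C('N')+2=7+2=9
L[3]='M': occ=0, LF[3]=C('M')+0=1+0=1
L[4]='n': occ=0, LF[4]=C('n')+0=16+0=16
L[5]='N': occ=3, LF[5]=C('N')+3=7+3=10
L[6]='M': occ=1, LF[6]=C('M')+1=1+1=2
L[7]='M': occ=2, LF[7]=C('M')+2=1+2=3
L[8]='M': occ=3, LF[8]=C('M')+3=1+3=4
L[9]='m': occ=0, LF[9]=C('m')+0=14+0=14
L[10]='n': occ=1, LF[10]=C('n')+1=16+1=17
L[11]='n': occ=2, LF[11]=C('n')+2=16+2=18
L[12]='n': occ=3, LF[12]=C('n')+3=16+3=19
L[13]='m': occ=1, LF[13]=C('m')+1=14+1=15
L[14]='n': occ=4, LF[14]=C('n')+4=16+4=20
L[15]='$': occ=0, LF[15]=C('$')+0=0+0=0
L[16]='N': occ=4, LF[16]=C('N')+4=7+4=11
L[17]='N': occ=5, LF[17]=C('N')+5=7+5=12
L[18]='M': occ=4, LF[18]=C('M')+4=1+4=5
L[19]='M': occ=5, LF[19]=C('M')+5=1+5=6
L[20]='N': occ=6, LF[20]=C('N')+6=7+6=13

Answer: 7 8 9 1 16 10 2 3 4 14 17 18 19 15 20 0 11 12 5 6 13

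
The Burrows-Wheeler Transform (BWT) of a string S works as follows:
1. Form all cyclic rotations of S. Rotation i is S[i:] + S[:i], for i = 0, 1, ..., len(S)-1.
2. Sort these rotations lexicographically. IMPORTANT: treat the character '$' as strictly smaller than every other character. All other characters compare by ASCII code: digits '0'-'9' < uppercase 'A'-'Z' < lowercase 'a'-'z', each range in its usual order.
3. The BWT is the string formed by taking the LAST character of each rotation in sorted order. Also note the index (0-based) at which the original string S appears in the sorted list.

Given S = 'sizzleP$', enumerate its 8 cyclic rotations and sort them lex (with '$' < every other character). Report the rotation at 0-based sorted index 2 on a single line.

Answer: eP$sizzl

Derivation:
All 8 rotations (rotation i = S[i:]+S[:i]):
  rot[0] = sizzleP$
  rot[1] = izzleP$s
  rot[2] = zzleP$si
  rot[3] = zleP$siz
  rot[4] = leP$sizz
  rot[5] = eP$sizzl
  rot[6] = P$sizzle
  rot[7] = $sizzleP
Sorted (with $ < everything):
  sorted[0] = $sizzleP
  sorted[1] = P$sizzle
  sorted[2] = eP$sizzl
  sorted[3] = izzleP$s
  sorted[4] = leP$sizz
  sorted[5] = sizzleP$
  sorted[6] = zleP$siz
  sorted[7] = zzleP$si
sorted[2] = eP$sizzl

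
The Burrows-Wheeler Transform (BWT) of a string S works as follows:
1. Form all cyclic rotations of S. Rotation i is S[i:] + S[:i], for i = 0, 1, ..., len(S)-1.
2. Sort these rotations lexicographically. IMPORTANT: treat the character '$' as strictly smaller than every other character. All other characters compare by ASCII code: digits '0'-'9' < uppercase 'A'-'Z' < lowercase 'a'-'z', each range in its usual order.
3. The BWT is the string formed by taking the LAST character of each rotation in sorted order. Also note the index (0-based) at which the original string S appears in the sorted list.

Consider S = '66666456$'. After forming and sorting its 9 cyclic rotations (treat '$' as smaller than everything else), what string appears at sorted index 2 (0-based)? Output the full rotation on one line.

All 9 rotations (rotation i = S[i:]+S[:i]):
  rot[0] = 66666456$
  rot[1] = 6666456$6
  rot[2] = 666456$66
  rot[3] = 66456$666
  rot[4] = 6456$6666
  rot[5] = 456$66666
  rot[6] = 56$666664
  rot[7] = 6$6666645
  rot[8] = $66666456
Sorted (with $ < everything):
  sorted[0] = $66666456
  sorted[1] = 456$66666
  sorted[2] = 56$666664
  sorted[3] = 6$6666645
  sorted[4] = 6456$6666
  sorted[5] = 66456$666
  sorted[6] = 666456$66
  sorted[7] = 6666456$6
  sorted[8] = 66666456$
sorted[2] = 56$666664

Answer: 56$666664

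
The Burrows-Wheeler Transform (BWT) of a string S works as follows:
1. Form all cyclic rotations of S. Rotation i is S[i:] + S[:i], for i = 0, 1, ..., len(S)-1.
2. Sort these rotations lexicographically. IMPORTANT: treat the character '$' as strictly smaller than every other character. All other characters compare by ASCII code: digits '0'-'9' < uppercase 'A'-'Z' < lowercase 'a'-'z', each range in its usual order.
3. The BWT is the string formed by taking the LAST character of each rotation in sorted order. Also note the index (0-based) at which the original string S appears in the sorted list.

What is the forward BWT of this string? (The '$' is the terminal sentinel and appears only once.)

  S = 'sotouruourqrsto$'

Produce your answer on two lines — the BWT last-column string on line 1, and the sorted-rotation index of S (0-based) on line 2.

All 16 rotations (rotation i = S[i:]+S[:i]):
  rot[0] = sotouruourqrsto$
  rot[1] = otouruourqrsto$s
  rot[2] = touruourqrsto$so
  rot[3] = ouruourqrsto$sot
  rot[4] = uruourqrsto$soto
  rot[5] = ruourqrsto$sotou
  rot[6] = uourqrsto$sotour
  rot[7] = ourqrsto$sotouru
  rot[8] = urqrsto$sotouruo
  rot[9] = rqrsto$sotouruou
  rot[10] = qrsto$sotouruour
  rot[11] = rsto$sotouruourq
  rot[12] = sto$sotouruourqr
  rot[13] = to$sotouruourqrs
  rot[14] = o$sotouruourqrst
  rot[15] = $sotouruourqrsto
Sorted (with $ < everything):
  sorted[0] = $sotouruourqrsto  (last char: 'o')
  sorted[1] = o$sotouruourqrst  (last char: 't')
  sorted[2] = otouruourqrsto$s  (last char: 's')
  sorted[3] = ourqrsto$sotouru  (last char: 'u')
  sorted[4] = ouruourqrsto$sot  (last char: 't')
  sorted[5] = qrsto$sotouruour  (last char: 'r')
  sorted[6] = rqrsto$sotouruou  (last char: 'u')
  sorted[7] = rsto$sotouruourq  (last char: 'q')
  sorted[8] = ruourqrsto$sotou  (last char: 'u')
  sorted[9] = sotouruourqrsto$  (last char: '$')
  sorted[10] = sto$sotouruourqr  (last char: 'r')
  sorted[11] = to$sotouruourqrs  (last char: 's')
  sorted[12] = touruourqrsto$so  (last char: 'o')
  sorted[13] = uourqrsto$sotour  (last char: 'r')
  sorted[14] = urqrsto$sotouruo  (last char: 'o')
  sorted[15] = uruourqrsto$soto  (last char: 'o')
Last column: otsutruqu$rsoroo
Original string S is at sorted index 9

Answer: otsutruqu$rsoroo
9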